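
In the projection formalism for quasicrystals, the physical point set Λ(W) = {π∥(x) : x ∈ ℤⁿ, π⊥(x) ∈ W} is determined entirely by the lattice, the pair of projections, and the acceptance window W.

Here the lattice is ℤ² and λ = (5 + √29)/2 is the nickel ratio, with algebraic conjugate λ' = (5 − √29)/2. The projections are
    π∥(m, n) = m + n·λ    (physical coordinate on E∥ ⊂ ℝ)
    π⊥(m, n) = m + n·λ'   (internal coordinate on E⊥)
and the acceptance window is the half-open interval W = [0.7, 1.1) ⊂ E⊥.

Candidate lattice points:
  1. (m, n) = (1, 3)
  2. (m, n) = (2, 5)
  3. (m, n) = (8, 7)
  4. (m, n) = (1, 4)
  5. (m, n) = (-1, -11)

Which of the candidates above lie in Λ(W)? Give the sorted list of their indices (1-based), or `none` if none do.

Numerically λ ≈ 5.19258 and λ' = −1/λ ≈ -0.19258.
candidate 1: (m,n)=(1,3) → π∥ = 1+3·λ ≈ 16.57775, π⊥ = 1+3·λ' ≈ 0.42225 ∉ [0.7, 1.1) ⇒ out
candidate 2: (m,n)=(2,5) → π∥ = 2+5·λ ≈ 27.96291, π⊥ = 2+5·λ' ≈ 1.03709 ∈ [0.7, 1.1) ⇒ IN Λ
candidate 3: (m,n)=(8,7) → π∥ = 8+7·λ ≈ 44.34808, π⊥ = 8+7·λ' ≈ 6.65192 ∉ [0.7, 1.1) ⇒ out
candidate 4: (m,n)=(1,4) → π∥ = 1+4·λ ≈ 21.77033, π⊥ = 1+4·λ' ≈ 0.22967 ∉ [0.7, 1.1) ⇒ out
candidate 5: (m,n)=(-1,-11) → π∥ = -1-11·λ ≈ -58.11841, π⊥ = -1-11·λ' ≈ 1.11841 ∉ [0.7, 1.1) ⇒ out

2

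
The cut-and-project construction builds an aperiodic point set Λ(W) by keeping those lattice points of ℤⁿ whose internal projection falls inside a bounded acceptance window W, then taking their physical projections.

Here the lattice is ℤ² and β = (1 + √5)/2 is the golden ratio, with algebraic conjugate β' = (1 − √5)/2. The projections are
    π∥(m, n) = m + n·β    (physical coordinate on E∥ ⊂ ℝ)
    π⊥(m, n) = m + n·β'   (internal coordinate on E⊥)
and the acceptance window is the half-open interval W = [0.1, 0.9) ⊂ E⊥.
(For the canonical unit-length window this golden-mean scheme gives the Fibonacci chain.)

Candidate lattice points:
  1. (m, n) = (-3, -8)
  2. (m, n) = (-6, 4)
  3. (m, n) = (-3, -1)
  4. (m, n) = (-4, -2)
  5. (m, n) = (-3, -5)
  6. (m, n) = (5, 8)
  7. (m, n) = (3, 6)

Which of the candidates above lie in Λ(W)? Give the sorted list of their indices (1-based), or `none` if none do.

none

Compute β' = (1−√5)/2 = -0.618034, so π⊥(m,n) = m -0.618034·n.
candidate 1: (m,n)=(-3,-8) → π∥ = -3-8·β ≈ -15.944272, π⊥ = -3-8·β' ≈ 1.944272 ∉ [0.1, 0.9) ⇒ out
candidate 2: (m,n)=(-6,4) → π∥ = -6+4·β ≈ 0.472136, π⊥ = -6+4·β' ≈ -8.472136 ∉ [0.1, 0.9) ⇒ out
candidate 3: (m,n)=(-3,-1) → π∥ = -3-1·β ≈ -4.618034, π⊥ = -3-1·β' ≈ -2.381966 ∉ [0.1, 0.9) ⇒ out
candidate 4: (m,n)=(-4,-2) → π∥ = -4-2·β ≈ -7.236068, π⊥ = -4-2·β' ≈ -2.763932 ∉ [0.1, 0.9) ⇒ out
candidate 5: (m,n)=(-3,-5) → π∥ = -3-5·β ≈ -11.090170, π⊥ = -3-5·β' ≈ 0.090170 ∉ [0.1, 0.9) ⇒ out
candidate 6: (m,n)=(5,8) → π∥ = 5+8·β ≈ 17.944272, π⊥ = 5+8·β' ≈ 0.055728 ∉ [0.1, 0.9) ⇒ out
candidate 7: (m,n)=(3,6) → π∥ = 3+6·β ≈ 12.708204, π⊥ = 3+6·β' ≈ -0.708204 ∉ [0.1, 0.9) ⇒ out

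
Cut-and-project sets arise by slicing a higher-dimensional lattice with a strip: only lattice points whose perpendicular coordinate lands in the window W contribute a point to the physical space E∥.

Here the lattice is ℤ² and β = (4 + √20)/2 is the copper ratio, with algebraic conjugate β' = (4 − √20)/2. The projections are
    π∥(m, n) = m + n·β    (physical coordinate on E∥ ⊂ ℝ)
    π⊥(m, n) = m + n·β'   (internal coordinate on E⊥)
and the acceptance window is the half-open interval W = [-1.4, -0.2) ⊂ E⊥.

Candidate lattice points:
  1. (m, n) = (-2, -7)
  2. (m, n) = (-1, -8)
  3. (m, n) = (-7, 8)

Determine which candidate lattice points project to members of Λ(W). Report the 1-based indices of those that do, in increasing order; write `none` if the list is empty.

β' = (4−√20)/2 ≈ -0.2361.
#1 (-2,-7): internal coord -2 + (-7)·β' = -0.3475; -0.3475 ∈ [-1.4, -0.2) → IN Λ
#2 (-1,-8): internal coord -1 + (-8)·β' = +0.8885; +0.8885 ∉ [-1.4, -0.2) → out
#3 (-7,8): internal coord -7 + (8)·β' = -8.8885; -8.8885 ∉ [-1.4, -0.2) → out

1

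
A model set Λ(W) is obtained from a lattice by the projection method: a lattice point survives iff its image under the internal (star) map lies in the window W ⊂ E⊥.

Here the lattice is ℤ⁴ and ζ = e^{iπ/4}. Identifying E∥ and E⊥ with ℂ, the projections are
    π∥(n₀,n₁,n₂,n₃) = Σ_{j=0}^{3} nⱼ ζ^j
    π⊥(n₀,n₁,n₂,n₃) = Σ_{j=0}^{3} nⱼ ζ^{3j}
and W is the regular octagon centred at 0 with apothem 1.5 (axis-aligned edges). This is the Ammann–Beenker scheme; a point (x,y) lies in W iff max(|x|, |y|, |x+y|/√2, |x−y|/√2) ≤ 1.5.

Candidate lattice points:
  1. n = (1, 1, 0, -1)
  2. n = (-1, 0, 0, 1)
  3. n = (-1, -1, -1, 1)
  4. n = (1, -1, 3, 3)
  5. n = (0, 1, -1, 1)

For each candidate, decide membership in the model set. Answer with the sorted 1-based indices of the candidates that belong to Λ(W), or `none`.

Internal map: ζ^{3j} for j=0..3 gives (1,0), (−√2/2,√2/2), (0,−1), (√2/2,√2/2).
candidate 1: n = (1, 1, 0, -1) → π⊥ ≈ (-0.41421, +0.00000); max(|x|,|y|,|x±y|/√2) = 0.41421 ≤ 1.5 ⇒ ∈ W
candidate 2: n = (-1, 0, 0, 1) → π⊥ ≈ (-0.29289, +0.70711); max(|x|,|y|,|x±y|/√2) = 0.70711 ≤ 1.5 ⇒ ∈ W
candidate 3: n = (-1, -1, -1, 1) → π⊥ ≈ (+0.41421, +1.00000); max(|x|,|y|,|x±y|/√2) = 1.00000 ≤ 1.5 ⇒ ∈ W
candidate 4: n = (1, -1, 3, 3) → π⊥ ≈ (+3.82843, -1.58579); max(|x|,|y|,|x±y|/√2) = 3.82843 > 1.5 ⇒ ∉ W
candidate 5: n = (0, 1, -1, 1) → π⊥ ≈ (+0.00000, +2.41421); max(|x|,|y|,|x±y|/√2) = 2.41421 > 1.5 ⇒ ∉ W

1, 2, 3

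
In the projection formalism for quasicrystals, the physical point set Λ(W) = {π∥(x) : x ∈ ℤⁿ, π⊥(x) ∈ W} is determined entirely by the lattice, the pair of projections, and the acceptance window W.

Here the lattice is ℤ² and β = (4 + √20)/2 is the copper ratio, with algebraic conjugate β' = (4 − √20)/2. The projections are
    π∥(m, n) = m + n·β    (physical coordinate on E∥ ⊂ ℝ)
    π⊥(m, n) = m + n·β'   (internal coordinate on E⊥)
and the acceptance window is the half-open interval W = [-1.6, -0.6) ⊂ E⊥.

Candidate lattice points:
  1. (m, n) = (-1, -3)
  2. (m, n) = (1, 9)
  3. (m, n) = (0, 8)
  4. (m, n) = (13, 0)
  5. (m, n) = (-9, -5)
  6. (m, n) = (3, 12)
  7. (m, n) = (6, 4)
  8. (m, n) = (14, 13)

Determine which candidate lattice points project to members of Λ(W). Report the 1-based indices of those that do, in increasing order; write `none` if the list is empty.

Numerically β ≈ 4.236068 and β' = −1/β ≈ -0.236068.
#1 (-1,-3): internal coord -1 + (-3)·β' = -0.291796; -0.291796 ∉ [-1.6, -0.6) → out
#2 (1,9): internal coord 1 + (9)·β' = -1.124612; -1.124612 ∈ [-1.6, -0.6) → IN Λ
#3 (0,8): internal coord 0 + (8)·β' = -1.888544; -1.888544 ∉ [-1.6, -0.6) → out
#4 (13,0): internal coord 13 + (0)·β' = +13.000000; +13.000000 ∉ [-1.6, -0.6) → out
#5 (-9,-5): internal coord -9 + (-5)·β' = -7.819660; -7.819660 ∉ [-1.6, -0.6) → out
#6 (3,12): internal coord 3 + (12)·β' = +0.167184; +0.167184 ∉ [-1.6, -0.6) → out
#7 (6,4): internal coord 6 + (4)·β' = +5.055728; +5.055728 ∉ [-1.6, -0.6) → out
#8 (14,13): internal coord 14 + (13)·β' = +10.931116; +10.931116 ∉ [-1.6, -0.6) → out

2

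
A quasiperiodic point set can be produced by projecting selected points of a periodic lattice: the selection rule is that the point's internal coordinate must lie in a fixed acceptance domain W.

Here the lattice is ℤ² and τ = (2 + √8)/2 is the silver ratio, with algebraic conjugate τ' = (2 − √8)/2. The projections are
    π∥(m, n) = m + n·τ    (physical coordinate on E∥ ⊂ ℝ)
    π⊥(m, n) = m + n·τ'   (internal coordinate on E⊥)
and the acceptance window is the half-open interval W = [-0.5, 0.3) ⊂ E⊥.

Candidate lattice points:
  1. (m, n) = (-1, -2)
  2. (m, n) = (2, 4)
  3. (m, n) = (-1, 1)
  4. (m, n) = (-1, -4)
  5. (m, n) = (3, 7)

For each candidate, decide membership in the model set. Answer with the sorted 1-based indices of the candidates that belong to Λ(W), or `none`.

1, 5

Compute τ' = (2−√8)/2 = -0.4142, so π⊥(m,n) = m -0.4142·n.
[1] lift (-1,-2): star map gives -0.1716; window check -0.5 ≤ -0.1716 < 0.3 is true → IN Λ
[2] lift (2,4): star map gives 0.3431; window check -0.5 ≤ 0.3431 < 0.3 is false → out
[3] lift (-1,1): star map gives -1.4142; window check -0.5 ≤ -1.4142 < 0.3 is false → out
[4] lift (-1,-4): star map gives 0.6569; window check -0.5 ≤ 0.6569 < 0.3 is false → out
[5] lift (3,7): star map gives 0.1005; window check -0.5 ≤ 0.1005 < 0.3 is true → IN Λ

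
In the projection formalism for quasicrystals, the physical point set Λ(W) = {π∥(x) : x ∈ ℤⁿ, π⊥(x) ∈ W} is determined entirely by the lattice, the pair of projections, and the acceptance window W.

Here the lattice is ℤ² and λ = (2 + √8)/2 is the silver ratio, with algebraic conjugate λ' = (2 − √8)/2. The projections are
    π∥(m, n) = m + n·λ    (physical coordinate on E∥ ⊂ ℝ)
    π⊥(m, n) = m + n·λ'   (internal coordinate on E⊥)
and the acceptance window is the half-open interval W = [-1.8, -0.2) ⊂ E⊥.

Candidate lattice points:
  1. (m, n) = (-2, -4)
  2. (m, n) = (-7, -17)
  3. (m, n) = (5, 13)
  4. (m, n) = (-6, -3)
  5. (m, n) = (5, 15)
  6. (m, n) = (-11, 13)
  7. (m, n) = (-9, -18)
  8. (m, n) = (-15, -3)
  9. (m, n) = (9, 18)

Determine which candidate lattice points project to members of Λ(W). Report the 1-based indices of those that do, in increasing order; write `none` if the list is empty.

1, 3, 5, 7

Numerically λ ≈ 2.4142 and λ' = −1/λ ≈ -0.4142.
candidate 1: (m,n)=(-2,-4) → π∥ = -2-4·λ ≈ -11.6569, π⊥ = -2-4·λ' ≈ -0.3431 ∈ [-1.8, -0.2) ⇒ IN Λ
candidate 2: (m,n)=(-7,-17) → π∥ = -7-17·λ ≈ -48.0416, π⊥ = -7-17·λ' ≈ 0.0416 ∉ [-1.8, -0.2) ⇒ out
candidate 3: (m,n)=(5,13) → π∥ = 5+13·λ ≈ 36.3848, π⊥ = 5+13·λ' ≈ -0.3848 ∈ [-1.8, -0.2) ⇒ IN Λ
candidate 4: (m,n)=(-6,-3) → π∥ = -6-3·λ ≈ -13.2426, π⊥ = -6-3·λ' ≈ -4.7574 ∉ [-1.8, -0.2) ⇒ out
candidate 5: (m,n)=(5,15) → π∥ = 5+15·λ ≈ 41.2132, π⊥ = 5+15·λ' ≈ -1.2132 ∈ [-1.8, -0.2) ⇒ IN Λ
candidate 6: (m,n)=(-11,13) → π∥ = -11+13·λ ≈ 20.3848, π⊥ = -11+13·λ' ≈ -16.3848 ∉ [-1.8, -0.2) ⇒ out
candidate 7: (m,n)=(-9,-18) → π∥ = -9-18·λ ≈ -52.4558, π⊥ = -9-18·λ' ≈ -1.5442 ∈ [-1.8, -0.2) ⇒ IN Λ
candidate 8: (m,n)=(-15,-3) → π∥ = -15-3·λ ≈ -22.2426, π⊥ = -15-3·λ' ≈ -13.7574 ∉ [-1.8, -0.2) ⇒ out
candidate 9: (m,n)=(9,18) → π∥ = 9+18·λ ≈ 52.4558, π⊥ = 9+18·λ' ≈ 1.5442 ∉ [-1.8, -0.2) ⇒ out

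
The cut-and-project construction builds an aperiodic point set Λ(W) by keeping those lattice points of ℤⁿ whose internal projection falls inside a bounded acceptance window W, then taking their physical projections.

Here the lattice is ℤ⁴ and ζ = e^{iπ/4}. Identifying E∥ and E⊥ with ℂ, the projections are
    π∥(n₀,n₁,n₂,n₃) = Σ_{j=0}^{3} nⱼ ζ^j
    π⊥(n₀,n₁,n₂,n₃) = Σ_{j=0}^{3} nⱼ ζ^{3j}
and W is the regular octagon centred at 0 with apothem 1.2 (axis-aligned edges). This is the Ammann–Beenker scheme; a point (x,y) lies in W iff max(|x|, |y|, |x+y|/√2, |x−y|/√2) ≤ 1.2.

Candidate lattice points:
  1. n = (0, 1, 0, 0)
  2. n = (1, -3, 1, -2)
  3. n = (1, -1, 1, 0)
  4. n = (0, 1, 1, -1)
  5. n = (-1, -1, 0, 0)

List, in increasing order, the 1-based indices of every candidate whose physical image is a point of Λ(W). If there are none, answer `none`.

1, 5

π⊥(n) = n₀ + n₁ζ³ + n₂ζ⁶ + n₃ζ⁹ where ζ = e^{iπ/4}.
#1 (0, 1, 0, 0): internal (-0.7071, 0.7071); octagon support 1.0000 vs apothem 1.2 → ∈ W
#2 (1, -3, 1, -2): internal (1.7071, -4.5355); octagon support 4.5355 vs apothem 1.2 → ∉ W
#3 (1, -1, 1, 0): internal (1.7071, -1.7071); octagon support 2.4142 vs apothem 1.2 → ∉ W
#4 (0, 1, 1, -1): internal (-1.4142, -1.0000); octagon support 1.7071 vs apothem 1.2 → ∉ W
#5 (-1, -1, 0, 0): internal (-0.2929, -0.7071); octagon support 0.7071 vs apothem 1.2 → ∈ W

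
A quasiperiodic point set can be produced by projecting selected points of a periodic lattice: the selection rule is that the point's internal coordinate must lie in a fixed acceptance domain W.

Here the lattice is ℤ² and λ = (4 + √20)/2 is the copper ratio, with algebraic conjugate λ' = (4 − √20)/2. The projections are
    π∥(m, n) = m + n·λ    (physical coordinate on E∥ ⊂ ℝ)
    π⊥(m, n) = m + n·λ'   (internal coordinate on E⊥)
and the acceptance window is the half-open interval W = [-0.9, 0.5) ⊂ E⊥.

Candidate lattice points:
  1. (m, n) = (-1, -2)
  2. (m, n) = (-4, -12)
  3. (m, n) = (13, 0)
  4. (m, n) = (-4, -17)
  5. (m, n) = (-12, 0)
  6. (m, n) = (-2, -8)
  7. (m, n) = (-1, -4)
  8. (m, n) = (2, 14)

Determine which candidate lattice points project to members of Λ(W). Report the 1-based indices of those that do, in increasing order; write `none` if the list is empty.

1, 4, 6, 7

λ' = (4−√20)/2 ≈ -0.236068.
[1] lift (-1,-2): star map gives -0.527864; window check -0.9 ≤ -0.527864 < 0.5 is true → IN Λ
[2] lift (-4,-12): star map gives -1.167184; window check -0.9 ≤ -1.167184 < 0.5 is false → out
[3] lift (13,0): star map gives 13.000000; window check -0.9 ≤ 13.000000 < 0.5 is false → out
[4] lift (-4,-17): star map gives 0.013156; window check -0.9 ≤ 0.013156 < 0.5 is true → IN Λ
[5] lift (-12,0): star map gives -12.000000; window check -0.9 ≤ -12.000000 < 0.5 is false → out
[6] lift (-2,-8): star map gives -0.111456; window check -0.9 ≤ -0.111456 < 0.5 is true → IN Λ
[7] lift (-1,-4): star map gives -0.055728; window check -0.9 ≤ -0.055728 < 0.5 is true → IN Λ
[8] lift (2,14): star map gives -1.304952; window check -0.9 ≤ -1.304952 < 0.5 is false → out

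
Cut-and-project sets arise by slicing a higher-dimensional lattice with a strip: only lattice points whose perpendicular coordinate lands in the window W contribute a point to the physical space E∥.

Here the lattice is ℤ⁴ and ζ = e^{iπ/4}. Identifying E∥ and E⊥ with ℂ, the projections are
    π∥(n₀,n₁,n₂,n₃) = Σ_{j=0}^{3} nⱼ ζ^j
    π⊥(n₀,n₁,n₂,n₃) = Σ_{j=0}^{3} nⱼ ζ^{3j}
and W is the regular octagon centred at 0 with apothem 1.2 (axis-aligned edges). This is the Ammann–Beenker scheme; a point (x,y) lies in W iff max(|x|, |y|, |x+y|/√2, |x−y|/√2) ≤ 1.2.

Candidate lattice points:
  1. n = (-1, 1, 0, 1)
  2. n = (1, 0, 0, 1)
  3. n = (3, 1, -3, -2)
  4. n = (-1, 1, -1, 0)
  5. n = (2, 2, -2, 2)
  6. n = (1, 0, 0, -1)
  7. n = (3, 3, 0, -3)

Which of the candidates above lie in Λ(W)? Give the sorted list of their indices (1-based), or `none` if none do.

π⊥(n) = n₀ + n₁ζ³ + n₂ζ⁶ + n₃ζ⁹ where ζ = e^{iπ/4}.
candidate 1: n = (-1, 1, 0, 1) → π⊥ ≈ (-1.00000, +1.41421); max(|x|,|y|,|x±y|/√2) = 1.70711 > 1.2 ⇒ ∉ W
candidate 2: n = (1, 0, 0, 1) → π⊥ ≈ (+1.70711, +0.70711); max(|x|,|y|,|x±y|/√2) = 1.70711 > 1.2 ⇒ ∉ W
candidate 3: n = (3, 1, -3, -2) → π⊥ ≈ (+0.87868, +2.29289); max(|x|,|y|,|x±y|/√2) = 2.29289 > 1.2 ⇒ ∉ W
candidate 4: n = (-1, 1, -1, 0) → π⊥ ≈ (-1.70711, +1.70711); max(|x|,|y|,|x±y|/√2) = 2.41421 > 1.2 ⇒ ∉ W
candidate 5: n = (2, 2, -2, 2) → π⊥ ≈ (+2.00000, +4.82843); max(|x|,|y|,|x±y|/√2) = 4.82843 > 1.2 ⇒ ∉ W
candidate 6: n = (1, 0, 0, -1) → π⊥ ≈ (+0.29289, -0.70711); max(|x|,|y|,|x±y|/√2) = 0.70711 ≤ 1.2 ⇒ ∈ W
candidate 7: n = (3, 3, 0, -3) → π⊥ ≈ (-1.24264, +0.00000); max(|x|,|y|,|x±y|/√2) = 1.24264 > 1.2 ⇒ ∉ W

6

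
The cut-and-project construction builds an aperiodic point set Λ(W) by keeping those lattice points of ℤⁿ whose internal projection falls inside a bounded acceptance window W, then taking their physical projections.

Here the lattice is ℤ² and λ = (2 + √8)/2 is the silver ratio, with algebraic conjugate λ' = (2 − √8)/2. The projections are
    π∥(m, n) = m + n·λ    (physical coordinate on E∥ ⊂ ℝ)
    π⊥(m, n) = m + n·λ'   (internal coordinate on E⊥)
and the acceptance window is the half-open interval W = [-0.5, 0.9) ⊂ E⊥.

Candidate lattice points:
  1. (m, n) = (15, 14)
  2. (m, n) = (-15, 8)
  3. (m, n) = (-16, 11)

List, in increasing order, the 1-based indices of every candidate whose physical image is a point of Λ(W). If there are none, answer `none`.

none

Compute λ' = (2−√8)/2 = -0.4142, so π⊥(m,n) = m -0.4142·n.
#1 (15,14): internal coord 15 + (14)·λ' = +9.2010; +9.2010 ∉ [-0.5, 0.9) → out
#2 (-15,8): internal coord -15 + (8)·λ' = -18.3137; -18.3137 ∉ [-0.5, 0.9) → out
#3 (-16,11): internal coord -16 + (11)·λ' = -20.5563; -20.5563 ∉ [-0.5, 0.9) → out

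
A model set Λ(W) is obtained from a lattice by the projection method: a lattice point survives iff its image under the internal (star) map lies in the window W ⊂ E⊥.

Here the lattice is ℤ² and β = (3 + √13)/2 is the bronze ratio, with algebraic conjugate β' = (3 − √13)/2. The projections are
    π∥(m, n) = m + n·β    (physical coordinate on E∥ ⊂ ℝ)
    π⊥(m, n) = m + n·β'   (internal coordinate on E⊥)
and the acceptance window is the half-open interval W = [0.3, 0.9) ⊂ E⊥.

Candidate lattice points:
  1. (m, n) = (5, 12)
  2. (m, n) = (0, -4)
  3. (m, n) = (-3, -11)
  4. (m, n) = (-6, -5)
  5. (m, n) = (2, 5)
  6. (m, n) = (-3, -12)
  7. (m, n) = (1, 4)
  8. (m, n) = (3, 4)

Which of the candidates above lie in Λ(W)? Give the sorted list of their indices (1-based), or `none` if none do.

3, 5, 6

Compute β' = (3−√13)/2 = -0.302776, so π⊥(m,n) = m -0.302776·n.
candidate 1: (m,n)=(5,12) → π∥ = 5+12·β ≈ 44.633308, π⊥ = 5+12·β' ≈ 1.366692 ∉ [0.3, 0.9) ⇒ out
candidate 2: (m,n)=(0,-4) → π∥ = 0-4·β ≈ -13.211103, π⊥ = 0-4·β' ≈ 1.211103 ∉ [0.3, 0.9) ⇒ out
candidate 3: (m,n)=(-3,-11) → π∥ = -3-11·β ≈ -39.330532, π⊥ = -3-11·β' ≈ 0.330532 ∈ [0.3, 0.9) ⇒ IN Λ
candidate 4: (m,n)=(-6,-5) → π∥ = -6-5·β ≈ -22.513878, π⊥ = -6-5·β' ≈ -4.486122 ∉ [0.3, 0.9) ⇒ out
candidate 5: (m,n)=(2,5) → π∥ = 2+5·β ≈ 18.513878, π⊥ = 2+5·β' ≈ 0.486122 ∈ [0.3, 0.9) ⇒ IN Λ
candidate 6: (m,n)=(-3,-12) → π∥ = -3-12·β ≈ -42.633308, π⊥ = -3-12·β' ≈ 0.633308 ∈ [0.3, 0.9) ⇒ IN Λ
candidate 7: (m,n)=(1,4) → π∥ = 1+4·β ≈ 14.211103, π⊥ = 1+4·β' ≈ -0.211103 ∉ [0.3, 0.9) ⇒ out
candidate 8: (m,n)=(3,4) → π∥ = 3+4·β ≈ 16.211103, π⊥ = 3+4·β' ≈ 1.788897 ∉ [0.3, 0.9) ⇒ out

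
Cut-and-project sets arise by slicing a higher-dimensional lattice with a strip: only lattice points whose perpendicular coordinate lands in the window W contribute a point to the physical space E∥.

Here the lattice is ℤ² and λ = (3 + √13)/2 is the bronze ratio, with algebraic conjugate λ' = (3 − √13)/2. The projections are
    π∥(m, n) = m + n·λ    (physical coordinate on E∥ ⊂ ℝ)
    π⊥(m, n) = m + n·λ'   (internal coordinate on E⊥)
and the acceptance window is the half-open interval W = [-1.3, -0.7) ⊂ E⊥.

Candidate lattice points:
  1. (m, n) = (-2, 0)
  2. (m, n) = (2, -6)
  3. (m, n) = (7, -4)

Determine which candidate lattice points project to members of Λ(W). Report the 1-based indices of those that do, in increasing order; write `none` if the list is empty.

none

Compute λ' = (3−√13)/2 = -0.302776, so π⊥(m,n) = m -0.302776·n.
[1] lift (-2,0): star map gives -2.000000; window check -1.3 ≤ -2.000000 < -0.7 is false → out
[2] lift (2,-6): star map gives 3.816654; window check -1.3 ≤ 3.816654 < -0.7 is false → out
[3] lift (7,-4): star map gives 8.211103; window check -1.3 ≤ 8.211103 < -0.7 is false → out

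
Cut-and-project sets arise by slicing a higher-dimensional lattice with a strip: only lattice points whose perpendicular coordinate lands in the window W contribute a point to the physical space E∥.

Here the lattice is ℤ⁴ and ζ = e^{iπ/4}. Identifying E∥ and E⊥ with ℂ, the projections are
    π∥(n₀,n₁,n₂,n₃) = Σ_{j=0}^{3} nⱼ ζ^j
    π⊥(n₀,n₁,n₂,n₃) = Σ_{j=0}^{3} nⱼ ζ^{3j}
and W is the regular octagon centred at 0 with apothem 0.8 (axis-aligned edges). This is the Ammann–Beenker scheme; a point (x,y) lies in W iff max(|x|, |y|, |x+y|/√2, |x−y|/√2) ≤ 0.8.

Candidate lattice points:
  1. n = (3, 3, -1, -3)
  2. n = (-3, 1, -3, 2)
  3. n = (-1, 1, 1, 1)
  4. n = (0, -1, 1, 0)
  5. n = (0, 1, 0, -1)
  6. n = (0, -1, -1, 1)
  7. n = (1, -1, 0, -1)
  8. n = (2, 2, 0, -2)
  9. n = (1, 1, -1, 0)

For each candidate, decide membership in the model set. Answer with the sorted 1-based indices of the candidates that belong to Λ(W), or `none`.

π⊥(n) = n₀ + n₁ζ³ + n₂ζ⁶ + n₃ζ⁹ where ζ = e^{iπ/4}.
#1 (3, 3, -1, -3): internal (-1.2426, 1.0000); octagon support 1.5858 vs apothem 0.8 → ∉ W
#2 (-3, 1, -3, 2): internal (-2.2929, 5.1213); octagon support 5.2426 vs apothem 0.8 → ∉ W
#3 (-1, 1, 1, 1): internal (-1.0000, 0.4142); octagon support 1.0000 vs apothem 0.8 → ∉ W
#4 (0, -1, 1, 0): internal (0.7071, -1.7071); octagon support 1.7071 vs apothem 0.8 → ∉ W
#5 (0, 1, 0, -1): internal (-1.4142, 0.0000); octagon support 1.4142 vs apothem 0.8 → ∉ W
#6 (0, -1, -1, 1): internal (1.4142, 1.0000); octagon support 1.7071 vs apothem 0.8 → ∉ W
#7 (1, -1, 0, -1): internal (1.0000, -1.4142); octagon support 1.7071 vs apothem 0.8 → ∉ W
#8 (2, 2, 0, -2): internal (-0.8284, 0.0000); octagon support 0.8284 vs apothem 0.8 → ∉ W
#9 (1, 1, -1, 0): internal (0.2929, 1.7071); octagon support 1.7071 vs apothem 0.8 → ∉ W

none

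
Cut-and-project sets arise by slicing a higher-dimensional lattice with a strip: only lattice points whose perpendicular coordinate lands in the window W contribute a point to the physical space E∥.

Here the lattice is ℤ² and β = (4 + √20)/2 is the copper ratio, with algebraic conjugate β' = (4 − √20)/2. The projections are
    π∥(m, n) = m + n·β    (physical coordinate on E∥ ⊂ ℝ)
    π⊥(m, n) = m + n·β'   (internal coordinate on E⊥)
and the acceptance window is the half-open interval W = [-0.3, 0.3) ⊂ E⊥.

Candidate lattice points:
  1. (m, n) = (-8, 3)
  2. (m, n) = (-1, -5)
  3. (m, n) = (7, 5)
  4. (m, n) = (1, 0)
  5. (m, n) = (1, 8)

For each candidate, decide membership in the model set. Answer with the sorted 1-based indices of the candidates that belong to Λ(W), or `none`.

β' = (4−√20)/2 ≈ -0.2361.
#1 (-8,3): internal coord -8 + (3)·β' = -8.7082; -8.7082 ∉ [-0.3, 0.3) → out
#2 (-1,-5): internal coord -1 + (-5)·β' = +0.1803; +0.1803 ∈ [-0.3, 0.3) → IN Λ
#3 (7,5): internal coord 7 + (5)·β' = +5.8197; +5.8197 ∉ [-0.3, 0.3) → out
#4 (1,0): internal coord 1 + (0)·β' = +1.0000; +1.0000 ∉ [-0.3, 0.3) → out
#5 (1,8): internal coord 1 + (8)·β' = -0.8885; -0.8885 ∉ [-0.3, 0.3) → out

2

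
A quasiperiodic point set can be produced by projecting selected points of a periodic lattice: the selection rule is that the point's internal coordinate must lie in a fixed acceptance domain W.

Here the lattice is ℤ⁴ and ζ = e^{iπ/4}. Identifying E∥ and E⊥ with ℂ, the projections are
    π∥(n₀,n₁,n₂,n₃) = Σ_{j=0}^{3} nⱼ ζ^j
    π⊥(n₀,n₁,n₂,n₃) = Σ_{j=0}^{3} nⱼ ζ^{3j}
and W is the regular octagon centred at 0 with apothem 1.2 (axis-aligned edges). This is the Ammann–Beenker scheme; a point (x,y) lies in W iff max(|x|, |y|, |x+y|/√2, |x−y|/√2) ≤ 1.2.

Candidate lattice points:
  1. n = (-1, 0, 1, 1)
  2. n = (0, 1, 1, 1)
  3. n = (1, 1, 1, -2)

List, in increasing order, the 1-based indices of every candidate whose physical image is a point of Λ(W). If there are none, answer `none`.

With ζ = e^{iπ/4} the internal vectors are ζ^0,ζ^3,ζ^6,ζ^9.
#1 (-1, 0, 1, 1): internal (-0.292893, -0.292893); octagon support 0.414214 vs apothem 1.2 → ∈ W
#2 (0, 1, 1, 1): internal (0.000000, 0.414214); octagon support 0.414214 vs apothem 1.2 → ∈ W
#3 (1, 1, 1, -2): internal (-1.121320, -1.707107); octagon support 2.000000 vs apothem 1.2 → ∉ W

1, 2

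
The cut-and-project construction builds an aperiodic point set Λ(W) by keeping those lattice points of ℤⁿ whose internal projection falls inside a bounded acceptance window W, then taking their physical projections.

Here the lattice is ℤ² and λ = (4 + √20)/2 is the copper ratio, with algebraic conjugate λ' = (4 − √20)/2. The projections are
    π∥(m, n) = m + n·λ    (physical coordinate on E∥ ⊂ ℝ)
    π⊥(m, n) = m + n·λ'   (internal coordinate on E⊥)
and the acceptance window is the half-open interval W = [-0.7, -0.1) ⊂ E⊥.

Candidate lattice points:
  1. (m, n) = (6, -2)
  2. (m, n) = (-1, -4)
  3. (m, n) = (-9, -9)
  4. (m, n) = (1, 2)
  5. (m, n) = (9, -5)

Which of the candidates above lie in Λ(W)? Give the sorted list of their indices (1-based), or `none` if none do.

none

Compute λ' = (4−√20)/2 = -0.2361, so π⊥(m,n) = m -0.2361·n.
#1 (6,-2): internal coord 6 + (-2)·λ' = +6.4721; +6.4721 ∉ [-0.7, -0.1) → out
#2 (-1,-4): internal coord -1 + (-4)·λ' = -0.0557; -0.0557 ∉ [-0.7, -0.1) → out
#3 (-9,-9): internal coord -9 + (-9)·λ' = -6.8754; -6.8754 ∉ [-0.7, -0.1) → out
#4 (1,2): internal coord 1 + (2)·λ' = +0.5279; +0.5279 ∉ [-0.7, -0.1) → out
#5 (9,-5): internal coord 9 + (-5)·λ' = +10.1803; +10.1803 ∉ [-0.7, -0.1) → out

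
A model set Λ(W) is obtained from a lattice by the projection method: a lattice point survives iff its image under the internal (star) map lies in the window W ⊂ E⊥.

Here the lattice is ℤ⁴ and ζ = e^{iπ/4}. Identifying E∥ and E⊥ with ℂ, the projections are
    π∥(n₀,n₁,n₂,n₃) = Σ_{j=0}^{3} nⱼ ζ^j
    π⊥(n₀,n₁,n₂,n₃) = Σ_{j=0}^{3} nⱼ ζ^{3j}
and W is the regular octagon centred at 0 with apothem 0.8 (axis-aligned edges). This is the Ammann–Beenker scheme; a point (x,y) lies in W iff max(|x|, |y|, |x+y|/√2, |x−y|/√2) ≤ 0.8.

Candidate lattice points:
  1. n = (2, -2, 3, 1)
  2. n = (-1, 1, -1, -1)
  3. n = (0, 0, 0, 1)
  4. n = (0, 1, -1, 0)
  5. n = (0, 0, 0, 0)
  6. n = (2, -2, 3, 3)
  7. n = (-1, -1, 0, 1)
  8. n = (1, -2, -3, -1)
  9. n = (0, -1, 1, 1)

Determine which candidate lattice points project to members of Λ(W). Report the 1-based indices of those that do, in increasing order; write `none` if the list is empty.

Internal map: ζ^{3j} for j=0..3 gives (1,0), (−√2/2,√2/2), (0,−1), (√2/2,√2/2).
#1 (2, -2, 3, 1): internal (4.121320, -3.707107); octagon support 5.535534 vs apothem 0.8 → ∉ W
#2 (-1, 1, -1, -1): internal (-2.414214, 1.000000); octagon support 2.414214 vs apothem 0.8 → ∉ W
#3 (0, 0, 0, 1): internal (0.707107, 0.707107); octagon support 1.000000 vs apothem 0.8 → ∉ W
#4 (0, 1, -1, 0): internal (-0.707107, 1.707107); octagon support 1.707107 vs apothem 0.8 → ∉ W
#5 (0, 0, 0, 0): internal (0.000000, 0.000000); octagon support 0.000000 vs apothem 0.8 → ∈ W
#6 (2, -2, 3, 3): internal (5.535534, -2.292893); octagon support 5.535534 vs apothem 0.8 → ∉ W
#7 (-1, -1, 0, 1): internal (0.414214, 0.000000); octagon support 0.414214 vs apothem 0.8 → ∈ W
#8 (1, -2, -3, -1): internal (1.707107, 0.878680); octagon support 1.828427 vs apothem 0.8 → ∉ W
#9 (0, -1, 1, 1): internal (1.414214, -1.000000); octagon support 1.707107 vs apothem 0.8 → ∉ W

5, 7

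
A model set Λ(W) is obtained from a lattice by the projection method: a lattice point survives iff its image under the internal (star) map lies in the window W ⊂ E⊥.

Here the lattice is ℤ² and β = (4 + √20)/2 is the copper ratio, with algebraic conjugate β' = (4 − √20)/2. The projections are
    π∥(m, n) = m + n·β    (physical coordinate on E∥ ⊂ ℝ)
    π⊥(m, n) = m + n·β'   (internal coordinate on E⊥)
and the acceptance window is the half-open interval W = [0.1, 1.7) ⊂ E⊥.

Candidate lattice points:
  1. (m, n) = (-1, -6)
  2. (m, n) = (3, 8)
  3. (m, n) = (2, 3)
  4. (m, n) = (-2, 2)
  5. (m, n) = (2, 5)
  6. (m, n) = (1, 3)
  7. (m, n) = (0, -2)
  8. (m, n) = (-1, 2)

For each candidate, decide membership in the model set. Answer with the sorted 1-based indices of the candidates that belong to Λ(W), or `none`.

1, 2, 3, 5, 6, 7

Numerically β ≈ 4.2361 and β' = −1/β ≈ -0.2361.
#1 (-1,-6): internal coord -1 + (-6)·β' = +0.4164; +0.4164 ∈ [0.1, 1.7) → IN Λ
#2 (3,8): internal coord 3 + (8)·β' = +1.1115; +1.1115 ∈ [0.1, 1.7) → IN Λ
#3 (2,3): internal coord 2 + (3)·β' = +1.2918; +1.2918 ∈ [0.1, 1.7) → IN Λ
#4 (-2,2): internal coord -2 + (2)·β' = -2.4721; -2.4721 ∉ [0.1, 1.7) → out
#5 (2,5): internal coord 2 + (5)·β' = +0.8197; +0.8197 ∈ [0.1, 1.7) → IN Λ
#6 (1,3): internal coord 1 + (3)·β' = +0.2918; +0.2918 ∈ [0.1, 1.7) → IN Λ
#7 (0,-2): internal coord 0 + (-2)·β' = +0.4721; +0.4721 ∈ [0.1, 1.7) → IN Λ
#8 (-1,2): internal coord -1 + (2)·β' = -1.4721; -1.4721 ∉ [0.1, 1.7) → out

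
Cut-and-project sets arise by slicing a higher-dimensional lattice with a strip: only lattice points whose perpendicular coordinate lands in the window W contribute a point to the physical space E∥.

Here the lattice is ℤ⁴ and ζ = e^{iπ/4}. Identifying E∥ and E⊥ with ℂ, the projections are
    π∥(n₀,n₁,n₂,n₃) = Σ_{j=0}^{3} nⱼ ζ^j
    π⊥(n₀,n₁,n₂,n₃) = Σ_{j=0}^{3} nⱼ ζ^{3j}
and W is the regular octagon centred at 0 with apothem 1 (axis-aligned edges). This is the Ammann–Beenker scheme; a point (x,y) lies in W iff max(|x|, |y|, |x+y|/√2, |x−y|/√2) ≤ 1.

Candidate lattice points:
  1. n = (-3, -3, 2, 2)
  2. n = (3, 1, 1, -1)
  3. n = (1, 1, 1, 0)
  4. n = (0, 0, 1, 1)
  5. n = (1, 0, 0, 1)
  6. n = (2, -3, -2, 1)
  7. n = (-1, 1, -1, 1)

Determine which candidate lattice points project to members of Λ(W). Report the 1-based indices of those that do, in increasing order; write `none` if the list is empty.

π⊥(n) = n₀ + n₁ζ³ + n₂ζ⁶ + n₃ζ⁹ where ζ = e^{iπ/4}.
candidate 1: n = (-3, -3, 2, 2) → π⊥ ≈ (+0.5355, -2.7071); max(|x|,|y|,|x±y|/√2) = 2.7071 > 1 ⇒ ∉ W
candidate 2: n = (3, 1, 1, -1) → π⊥ ≈ (+1.5858, -1.0000); max(|x|,|y|,|x±y|/√2) = 1.8284 > 1 ⇒ ∉ W
candidate 3: n = (1, 1, 1, 0) → π⊥ ≈ (+0.2929, -0.2929); max(|x|,|y|,|x±y|/√2) = 0.4142 ≤ 1 ⇒ ∈ W
candidate 4: n = (0, 0, 1, 1) → π⊥ ≈ (+0.7071, -0.2929); max(|x|,|y|,|x±y|/√2) = 0.7071 ≤ 1 ⇒ ∈ W
candidate 5: n = (1, 0, 0, 1) → π⊥ ≈ (+1.7071, +0.7071); max(|x|,|y|,|x±y|/√2) = 1.7071 > 1 ⇒ ∉ W
candidate 6: n = (2, -3, -2, 1) → π⊥ ≈ (+4.8284, +0.5858); max(|x|,|y|,|x±y|/√2) = 4.8284 > 1 ⇒ ∉ W
candidate 7: n = (-1, 1, -1, 1) → π⊥ ≈ (-1.0000, +2.4142); max(|x|,|y|,|x±y|/√2) = 2.4142 > 1 ⇒ ∉ W

3, 4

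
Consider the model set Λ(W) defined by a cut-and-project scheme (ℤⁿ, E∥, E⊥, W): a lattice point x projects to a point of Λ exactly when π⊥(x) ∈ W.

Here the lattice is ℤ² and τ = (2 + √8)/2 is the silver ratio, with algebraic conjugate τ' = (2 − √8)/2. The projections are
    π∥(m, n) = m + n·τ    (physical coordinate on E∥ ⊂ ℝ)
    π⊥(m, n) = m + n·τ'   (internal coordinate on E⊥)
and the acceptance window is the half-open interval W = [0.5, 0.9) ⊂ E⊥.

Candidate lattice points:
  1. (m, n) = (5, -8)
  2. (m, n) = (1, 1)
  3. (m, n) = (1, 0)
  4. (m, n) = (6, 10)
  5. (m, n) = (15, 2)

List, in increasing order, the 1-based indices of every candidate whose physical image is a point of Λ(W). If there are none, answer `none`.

Compute τ' = (2−√8)/2 = -0.414214, so π⊥(m,n) = m -0.414214·n.
#1 (5,-8): internal coord 5 + (-8)·τ' = +8.313708; +8.313708 ∉ [0.5, 0.9) → out
#2 (1,1): internal coord 1 + (1)·τ' = +0.585786; +0.585786 ∈ [0.5, 0.9) → IN Λ
#3 (1,0): internal coord 1 + (0)·τ' = +1.000000; +1.000000 ∉ [0.5, 0.9) → out
#4 (6,10): internal coord 6 + (10)·τ' = +1.857864; +1.857864 ∉ [0.5, 0.9) → out
#5 (15,2): internal coord 15 + (2)·τ' = +14.171573; +14.171573 ∉ [0.5, 0.9) → out

2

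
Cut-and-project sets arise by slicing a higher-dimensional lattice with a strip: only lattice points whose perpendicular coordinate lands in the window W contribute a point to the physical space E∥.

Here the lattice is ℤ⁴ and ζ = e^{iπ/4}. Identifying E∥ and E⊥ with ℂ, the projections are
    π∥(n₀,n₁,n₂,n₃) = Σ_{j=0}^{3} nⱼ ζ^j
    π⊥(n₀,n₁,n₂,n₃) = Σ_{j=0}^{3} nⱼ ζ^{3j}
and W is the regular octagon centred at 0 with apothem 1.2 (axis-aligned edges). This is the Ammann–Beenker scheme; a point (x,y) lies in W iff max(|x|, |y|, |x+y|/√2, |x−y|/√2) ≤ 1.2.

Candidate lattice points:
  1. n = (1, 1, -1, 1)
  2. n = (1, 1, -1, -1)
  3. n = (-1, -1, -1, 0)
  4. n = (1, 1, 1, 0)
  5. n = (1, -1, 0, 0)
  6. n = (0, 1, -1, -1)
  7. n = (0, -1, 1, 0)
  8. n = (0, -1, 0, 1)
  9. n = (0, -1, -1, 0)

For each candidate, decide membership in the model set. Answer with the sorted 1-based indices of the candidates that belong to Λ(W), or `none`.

2, 3, 4, 9

With ζ = e^{iπ/4} the internal vectors are ζ^0,ζ^3,ζ^6,ζ^9.
candidate 1: n = (1, 1, -1, 1) → π⊥ ≈ (+1.0000, +2.4142); max(|x|,|y|,|x±y|/√2) = 2.4142 > 1.2 ⇒ ∉ W
candidate 2: n = (1, 1, -1, -1) → π⊥ ≈ (-0.4142, +1.0000); max(|x|,|y|,|x±y|/√2) = 1.0000 ≤ 1.2 ⇒ ∈ W
candidate 3: n = (-1, -1, -1, 0) → π⊥ ≈ (-0.2929, +0.2929); max(|x|,|y|,|x±y|/√2) = 0.4142 ≤ 1.2 ⇒ ∈ W
candidate 4: n = (1, 1, 1, 0) → π⊥ ≈ (+0.2929, -0.2929); max(|x|,|y|,|x±y|/√2) = 0.4142 ≤ 1.2 ⇒ ∈ W
candidate 5: n = (1, -1, 0, 0) → π⊥ ≈ (+1.7071, -0.7071); max(|x|,|y|,|x±y|/√2) = 1.7071 > 1.2 ⇒ ∉ W
candidate 6: n = (0, 1, -1, -1) → π⊥ ≈ (-1.4142, +1.0000); max(|x|,|y|,|x±y|/√2) = 1.7071 > 1.2 ⇒ ∉ W
candidate 7: n = (0, -1, 1, 0) → π⊥ ≈ (+0.7071, -1.7071); max(|x|,|y|,|x±y|/√2) = 1.7071 > 1.2 ⇒ ∉ W
candidate 8: n = (0, -1, 0, 1) → π⊥ ≈ (+1.4142, +0.0000); max(|x|,|y|,|x±y|/√2) = 1.4142 > 1.2 ⇒ ∉ W
candidate 9: n = (0, -1, -1, 0) → π⊥ ≈ (+0.7071, +0.2929); max(|x|,|y|,|x±y|/√2) = 0.7071 ≤ 1.2 ⇒ ∈ W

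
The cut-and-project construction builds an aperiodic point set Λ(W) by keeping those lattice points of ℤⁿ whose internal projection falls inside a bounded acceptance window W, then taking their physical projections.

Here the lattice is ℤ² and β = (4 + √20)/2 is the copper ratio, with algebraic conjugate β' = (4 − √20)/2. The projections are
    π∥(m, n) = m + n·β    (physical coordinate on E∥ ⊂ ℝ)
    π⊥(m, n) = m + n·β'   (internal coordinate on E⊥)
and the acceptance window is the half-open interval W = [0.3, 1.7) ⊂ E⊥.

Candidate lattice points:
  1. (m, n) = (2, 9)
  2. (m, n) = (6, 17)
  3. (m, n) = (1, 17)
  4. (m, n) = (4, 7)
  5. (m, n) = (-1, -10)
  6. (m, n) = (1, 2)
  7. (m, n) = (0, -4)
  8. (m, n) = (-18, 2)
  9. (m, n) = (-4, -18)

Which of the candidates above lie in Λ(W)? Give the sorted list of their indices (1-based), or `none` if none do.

5, 6, 7

β' = (4−√20)/2 ≈ -0.23607.
#1 (2,9): internal coord 2 + (9)·β' = -0.12461; -0.12461 ∉ [0.3, 1.7) → out
#2 (6,17): internal coord 6 + (17)·β' = +1.98684; +1.98684 ∉ [0.3, 1.7) → out
#3 (1,17): internal coord 1 + (17)·β' = -3.01316; -3.01316 ∉ [0.3, 1.7) → out
#4 (4,7): internal coord 4 + (7)·β' = +2.34752; +2.34752 ∉ [0.3, 1.7) → out
#5 (-1,-10): internal coord -1 + (-10)·β' = +1.36068; +1.36068 ∈ [0.3, 1.7) → IN Λ
#6 (1,2): internal coord 1 + (2)·β' = +0.52786; +0.52786 ∈ [0.3, 1.7) → IN Λ
#7 (0,-4): internal coord 0 + (-4)·β' = +0.94427; +0.94427 ∈ [0.3, 1.7) → IN Λ
#8 (-18,2): internal coord -18 + (2)·β' = -18.47214; -18.47214 ∉ [0.3, 1.7) → out
#9 (-4,-18): internal coord -4 + (-18)·β' = +0.24922; +0.24922 ∉ [0.3, 1.7) → out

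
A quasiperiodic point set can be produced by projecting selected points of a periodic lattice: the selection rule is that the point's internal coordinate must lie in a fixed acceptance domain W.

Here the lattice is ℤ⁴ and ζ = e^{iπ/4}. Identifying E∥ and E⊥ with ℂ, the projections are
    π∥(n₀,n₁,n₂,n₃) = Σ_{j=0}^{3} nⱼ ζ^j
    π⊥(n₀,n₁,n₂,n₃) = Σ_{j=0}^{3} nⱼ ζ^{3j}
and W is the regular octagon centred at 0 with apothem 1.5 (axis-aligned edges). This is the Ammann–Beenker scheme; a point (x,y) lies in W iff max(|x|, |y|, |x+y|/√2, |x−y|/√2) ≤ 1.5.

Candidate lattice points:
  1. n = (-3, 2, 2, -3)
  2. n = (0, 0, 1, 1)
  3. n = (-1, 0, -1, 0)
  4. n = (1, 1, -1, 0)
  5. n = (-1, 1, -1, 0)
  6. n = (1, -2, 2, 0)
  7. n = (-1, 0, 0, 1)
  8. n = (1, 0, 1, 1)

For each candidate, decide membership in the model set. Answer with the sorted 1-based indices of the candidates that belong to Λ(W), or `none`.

With ζ = e^{iπ/4} the internal vectors are ζ^0,ζ^3,ζ^6,ζ^9.
#1 (-3, 2, 2, -3): internal (-6.53553, -2.70711); octagon support 6.53553 vs apothem 1.5 → ∉ W
#2 (0, 0, 1, 1): internal (0.70711, -0.29289); octagon support 0.70711 vs apothem 1.5 → ∈ W
#3 (-1, 0, -1, 0): internal (-1.00000, 1.00000); octagon support 1.41421 vs apothem 1.5 → ∈ W
#4 (1, 1, -1, 0): internal (0.29289, 1.70711); octagon support 1.70711 vs apothem 1.5 → ∉ W
#5 (-1, 1, -1, 0): internal (-1.70711, 1.70711); octagon support 2.41421 vs apothem 1.5 → ∉ W
#6 (1, -2, 2, 0): internal (2.41421, -3.41421); octagon support 4.12132 vs apothem 1.5 → ∉ W
#7 (-1, 0, 0, 1): internal (-0.29289, 0.70711); octagon support 0.70711 vs apothem 1.5 → ∈ W
#8 (1, 0, 1, 1): internal (1.70711, -0.29289); octagon support 1.70711 vs apothem 1.5 → ∉ W

2, 3, 7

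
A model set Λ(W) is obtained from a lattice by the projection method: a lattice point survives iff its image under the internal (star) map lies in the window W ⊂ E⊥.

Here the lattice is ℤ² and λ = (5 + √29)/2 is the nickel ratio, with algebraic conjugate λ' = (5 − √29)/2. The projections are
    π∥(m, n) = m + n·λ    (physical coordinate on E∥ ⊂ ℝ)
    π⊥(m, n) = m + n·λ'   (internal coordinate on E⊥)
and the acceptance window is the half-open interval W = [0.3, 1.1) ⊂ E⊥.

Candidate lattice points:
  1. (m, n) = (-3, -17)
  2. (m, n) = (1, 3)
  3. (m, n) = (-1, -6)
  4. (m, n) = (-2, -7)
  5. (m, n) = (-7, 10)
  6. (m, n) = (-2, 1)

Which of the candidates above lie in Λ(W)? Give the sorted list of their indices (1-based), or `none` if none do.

2

Numerically λ ≈ 5.1926 and λ' = −1/λ ≈ -0.1926.
[1] lift (-3,-17): star map gives 0.2739; window check 0.3 ≤ 0.2739 < 1.1 is false → out
[2] lift (1,3): star map gives 0.4223; window check 0.3 ≤ 0.4223 < 1.1 is true → IN Λ
[3] lift (-1,-6): star map gives 0.1555; window check 0.3 ≤ 0.1555 < 1.1 is false → out
[4] lift (-2,-7): star map gives -0.6519; window check 0.3 ≤ -0.6519 < 1.1 is false → out
[5] lift (-7,10): star map gives -8.9258; window check 0.3 ≤ -8.9258 < 1.1 is false → out
[6] lift (-2,1): star map gives -2.1926; window check 0.3 ≤ -2.1926 < 1.1 is false → out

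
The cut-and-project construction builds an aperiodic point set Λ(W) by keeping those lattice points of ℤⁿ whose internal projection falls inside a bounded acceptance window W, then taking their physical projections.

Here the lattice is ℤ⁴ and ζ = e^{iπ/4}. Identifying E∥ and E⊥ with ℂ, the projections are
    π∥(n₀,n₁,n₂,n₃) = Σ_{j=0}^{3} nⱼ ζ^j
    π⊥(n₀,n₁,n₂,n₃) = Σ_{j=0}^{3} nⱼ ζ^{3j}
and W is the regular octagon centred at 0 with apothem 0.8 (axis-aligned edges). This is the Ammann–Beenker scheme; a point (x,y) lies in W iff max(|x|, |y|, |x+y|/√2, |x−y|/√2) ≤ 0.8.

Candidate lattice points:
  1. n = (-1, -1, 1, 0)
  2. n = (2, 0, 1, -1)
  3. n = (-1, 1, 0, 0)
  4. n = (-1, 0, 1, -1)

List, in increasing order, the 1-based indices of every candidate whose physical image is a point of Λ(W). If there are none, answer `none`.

none

Internal map: ζ^{3j} for j=0..3 gives (1,0), (−√2/2,√2/2), (0,−1), (√2/2,√2/2).
candidate 1: n = (-1, -1, 1, 0) → π⊥ ≈ (-0.29289, -1.70711); max(|x|,|y|,|x±y|/√2) = 1.70711 > 0.8 ⇒ ∉ W
candidate 2: n = (2, 0, 1, -1) → π⊥ ≈ (+1.29289, -1.70711); max(|x|,|y|,|x±y|/√2) = 2.12132 > 0.8 ⇒ ∉ W
candidate 3: n = (-1, 1, 0, 0) → π⊥ ≈ (-1.70711, +0.70711); max(|x|,|y|,|x±y|/√2) = 1.70711 > 0.8 ⇒ ∉ W
candidate 4: n = (-1, 0, 1, -1) → π⊥ ≈ (-1.70711, -1.70711); max(|x|,|y|,|x±y|/√2) = 2.41421 > 0.8 ⇒ ∉ W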